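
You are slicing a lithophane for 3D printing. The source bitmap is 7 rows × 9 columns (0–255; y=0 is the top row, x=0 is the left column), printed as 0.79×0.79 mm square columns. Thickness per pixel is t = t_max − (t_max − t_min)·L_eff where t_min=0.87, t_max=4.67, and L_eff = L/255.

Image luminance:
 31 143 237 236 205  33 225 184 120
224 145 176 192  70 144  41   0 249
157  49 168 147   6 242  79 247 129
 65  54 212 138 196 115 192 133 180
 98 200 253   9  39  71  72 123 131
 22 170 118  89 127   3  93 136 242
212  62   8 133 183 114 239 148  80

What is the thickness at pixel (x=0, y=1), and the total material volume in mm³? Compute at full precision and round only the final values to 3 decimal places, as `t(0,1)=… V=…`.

t(0,1)=1.332 V=106.061

span = t_max - t_min = 4.67 - 0.87 = 3.800
L(0,1) = 224, L_eff = 224/255 = 0.878431
t(0,1) = 4.67 - 3.800·0.878431 = 1.332
Σt over all 7·9 pixels = 866707/5100 ≈ 169.9425490
V = pitch²·Σt = 0.79²·866707/5100 = 106.061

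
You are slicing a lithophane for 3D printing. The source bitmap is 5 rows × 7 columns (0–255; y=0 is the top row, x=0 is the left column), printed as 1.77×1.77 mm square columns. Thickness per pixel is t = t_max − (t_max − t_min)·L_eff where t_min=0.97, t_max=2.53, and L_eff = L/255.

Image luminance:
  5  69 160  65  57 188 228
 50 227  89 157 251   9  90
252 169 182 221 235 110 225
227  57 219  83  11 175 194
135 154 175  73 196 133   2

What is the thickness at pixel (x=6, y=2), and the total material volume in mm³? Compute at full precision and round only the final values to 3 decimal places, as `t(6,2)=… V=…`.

span = t_max - t_min = 2.53 - 0.97 = 1.560
L(6,2) = 225, L_eff = 225/255 = 0.882353
t(6,2) = 2.53 - 1.560·0.882353 = 1.154
Σt over all 5·7 pixels = 499279/8500 ≈ 58.7387059
V = pitch²·Σt = 1.77²·499279/8500 = 184.022

t(6,2)=1.154 V=184.022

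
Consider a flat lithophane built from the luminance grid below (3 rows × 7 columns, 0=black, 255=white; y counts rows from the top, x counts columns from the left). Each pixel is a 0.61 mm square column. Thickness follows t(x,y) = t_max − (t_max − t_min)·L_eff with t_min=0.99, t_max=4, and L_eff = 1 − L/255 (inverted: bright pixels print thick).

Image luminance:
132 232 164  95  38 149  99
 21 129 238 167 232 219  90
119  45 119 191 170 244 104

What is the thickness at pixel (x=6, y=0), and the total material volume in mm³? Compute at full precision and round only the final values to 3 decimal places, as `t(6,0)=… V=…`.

span = t_max - t_min = 4 - 0.99 = 3.010
L(6,0) = 99, L_eff = 1 - 99/255 = 0.611765 (inverted)
t(6,0) = 4 - 3.010·0.611765 = 2.159
Σt over all 3·7 pixels = 238707/4250 ≈ 56.1663529
V = pitch²·Σt = 0.61²·238707/4250 = 20.899

t(6,0)=2.159 V=20.899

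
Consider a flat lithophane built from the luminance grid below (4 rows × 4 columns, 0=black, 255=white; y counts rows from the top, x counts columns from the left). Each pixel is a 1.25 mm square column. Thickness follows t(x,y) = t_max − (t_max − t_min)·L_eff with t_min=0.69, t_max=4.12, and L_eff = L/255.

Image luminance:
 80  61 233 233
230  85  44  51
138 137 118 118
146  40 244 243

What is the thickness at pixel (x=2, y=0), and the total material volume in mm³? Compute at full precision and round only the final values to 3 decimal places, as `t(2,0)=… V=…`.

t(2,0)=0.986 V=56.741

span = t_max - t_min = 4.12 - 0.69 = 3.430
L(2,0) = 233, L_eff = 233/255 = 0.913725
t(2,0) = 4.12 - 3.430·0.913725 = 0.986
Σt over all 4·4 pixels = 926017/25500 ≈ 36.3143922
V = pitch²·Σt = 1.25²·926017/25500 = 56.741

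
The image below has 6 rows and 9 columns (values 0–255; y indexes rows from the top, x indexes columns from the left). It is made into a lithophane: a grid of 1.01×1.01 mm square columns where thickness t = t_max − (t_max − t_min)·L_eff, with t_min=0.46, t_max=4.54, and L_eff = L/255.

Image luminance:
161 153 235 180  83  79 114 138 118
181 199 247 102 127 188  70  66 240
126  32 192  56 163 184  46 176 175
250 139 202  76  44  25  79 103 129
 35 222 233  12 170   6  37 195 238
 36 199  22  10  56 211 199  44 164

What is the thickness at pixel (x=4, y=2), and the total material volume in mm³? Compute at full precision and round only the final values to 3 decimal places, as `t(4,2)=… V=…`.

t(4,2)=1.932 V=136.375

span = t_max - t_min = 4.54 - 0.46 = 4.080
L(4,2) = 163, L_eff = 163/255 = 0.639216
t(4,2) = 4.54 - 4.080·0.639216 = 1.932
Σt over all 6·9 pixels = 133.688
V = pitch²·Σt = 1.01²·133.688 = 136.375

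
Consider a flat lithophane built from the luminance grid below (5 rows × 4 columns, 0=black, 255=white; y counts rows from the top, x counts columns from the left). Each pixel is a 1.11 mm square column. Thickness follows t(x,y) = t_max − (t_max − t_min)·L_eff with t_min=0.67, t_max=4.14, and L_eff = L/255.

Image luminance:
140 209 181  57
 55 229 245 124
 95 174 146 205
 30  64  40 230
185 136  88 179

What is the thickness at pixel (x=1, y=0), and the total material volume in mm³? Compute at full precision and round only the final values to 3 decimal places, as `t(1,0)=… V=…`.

t(1,0)=1.296 V=54.871

span = t_max - t_min = 4.14 - 0.67 = 3.470
L(1,0) = 209, L_eff = 209/255 = 0.819608
t(1,0) = 4.14 - 3.470·0.819608 = 1.296
Σt over all 5·4 pixels = 283909/6375 ≈ 44.5347451
V = pitch²·Σt = 1.11²·283909/6375 = 54.871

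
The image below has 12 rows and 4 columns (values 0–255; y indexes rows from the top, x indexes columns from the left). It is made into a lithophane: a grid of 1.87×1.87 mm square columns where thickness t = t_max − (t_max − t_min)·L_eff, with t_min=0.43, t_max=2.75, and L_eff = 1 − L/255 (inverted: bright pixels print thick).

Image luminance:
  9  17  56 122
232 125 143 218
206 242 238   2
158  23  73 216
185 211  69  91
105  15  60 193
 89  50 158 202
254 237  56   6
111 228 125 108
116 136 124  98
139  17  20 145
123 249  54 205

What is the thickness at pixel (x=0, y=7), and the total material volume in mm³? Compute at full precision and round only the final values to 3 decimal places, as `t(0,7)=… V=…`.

span = t_max - t_min = 2.75 - 0.43 = 2.320
L(0,7) = 254, L_eff = 1 - 254/255 = 0.003922 (inverted)
t(0,7) = 2.75 - 2.320·0.003922 = 2.741
Σt over all 12·4 pixels = 483002/6375 ≈ 75.7650196
V = pitch²·Σt = 1.87²·483002/6375 = 264.943

t(0,7)=2.741 V=264.943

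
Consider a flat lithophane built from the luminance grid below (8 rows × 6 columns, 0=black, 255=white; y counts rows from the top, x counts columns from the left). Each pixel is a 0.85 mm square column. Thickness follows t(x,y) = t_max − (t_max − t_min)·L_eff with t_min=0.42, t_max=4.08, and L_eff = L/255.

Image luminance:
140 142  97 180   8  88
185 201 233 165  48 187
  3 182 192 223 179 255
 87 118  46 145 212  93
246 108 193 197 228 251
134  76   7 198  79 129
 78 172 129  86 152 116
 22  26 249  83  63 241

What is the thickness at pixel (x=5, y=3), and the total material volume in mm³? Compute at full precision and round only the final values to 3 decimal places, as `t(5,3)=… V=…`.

t(5,3)=2.745 V=72.306

span = t_max - t_min = 4.08 - 0.42 = 3.660
L(5,3) = 93, L_eff = 93/255 = 0.364706
t(5,3) = 4.08 - 3.660·0.364706 = 2.745
Σt over all 8·6 pixels = 212664/2125 ≈ 100.0771765
V = pitch²·Σt = 0.85²·212664/2125 = 72.306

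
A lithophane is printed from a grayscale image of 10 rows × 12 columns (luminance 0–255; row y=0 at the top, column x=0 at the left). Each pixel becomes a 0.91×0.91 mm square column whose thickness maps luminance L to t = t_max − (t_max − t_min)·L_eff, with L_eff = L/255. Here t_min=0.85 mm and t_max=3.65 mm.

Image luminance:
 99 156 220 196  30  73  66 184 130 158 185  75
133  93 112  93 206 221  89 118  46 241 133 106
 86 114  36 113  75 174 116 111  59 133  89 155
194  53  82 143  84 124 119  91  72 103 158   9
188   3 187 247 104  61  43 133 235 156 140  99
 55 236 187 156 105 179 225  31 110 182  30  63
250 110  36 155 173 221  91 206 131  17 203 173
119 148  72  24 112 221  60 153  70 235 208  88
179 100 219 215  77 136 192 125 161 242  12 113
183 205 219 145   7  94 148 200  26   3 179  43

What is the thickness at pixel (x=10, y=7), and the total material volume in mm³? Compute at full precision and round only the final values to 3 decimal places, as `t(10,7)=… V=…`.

t(10,7)=1.366 V=223.496

span = t_max - t_min = 3.65 - 0.85 = 2.800
L(10,7) = 208, L_eff = 208/255 = 0.815686
t(10,7) = 3.65 - 2.800·0.815686 = 1.366
Σt over all 10·12 pixels = 68822/255 ≈ 269.8901961
V = pitch²·Σt = 0.91²·68822/255 = 223.496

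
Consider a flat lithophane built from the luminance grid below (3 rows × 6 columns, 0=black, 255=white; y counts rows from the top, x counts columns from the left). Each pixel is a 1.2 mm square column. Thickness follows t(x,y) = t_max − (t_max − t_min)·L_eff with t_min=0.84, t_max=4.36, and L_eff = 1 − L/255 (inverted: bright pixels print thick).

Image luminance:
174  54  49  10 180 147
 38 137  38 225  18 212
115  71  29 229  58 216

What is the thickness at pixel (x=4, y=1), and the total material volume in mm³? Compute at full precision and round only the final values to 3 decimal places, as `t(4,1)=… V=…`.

span = t_max - t_min = 4.36 - 0.84 = 3.520
L(4,1) = 18, L_eff = 1 - 18/255 = 0.929412 (inverted)
t(4,1) = 4.36 - 3.520·0.929412 = 1.088
Σt over all 3·6 pixels = 54478/1275 ≈ 42.7278431
V = pitch²·Σt = 1.2²·54478/1275 = 61.528

t(4,1)=1.088 V=61.528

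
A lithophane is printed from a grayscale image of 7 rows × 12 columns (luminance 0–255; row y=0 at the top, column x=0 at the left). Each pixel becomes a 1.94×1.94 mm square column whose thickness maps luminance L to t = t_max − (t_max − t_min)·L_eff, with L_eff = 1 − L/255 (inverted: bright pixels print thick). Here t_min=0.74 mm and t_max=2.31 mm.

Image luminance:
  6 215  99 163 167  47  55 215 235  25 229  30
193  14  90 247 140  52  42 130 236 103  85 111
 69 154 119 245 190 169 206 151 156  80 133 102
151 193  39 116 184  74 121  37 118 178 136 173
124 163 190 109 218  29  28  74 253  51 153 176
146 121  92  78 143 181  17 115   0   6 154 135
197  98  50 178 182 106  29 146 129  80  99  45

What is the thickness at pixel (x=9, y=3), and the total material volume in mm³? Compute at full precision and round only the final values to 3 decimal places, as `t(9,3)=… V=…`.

span = t_max - t_min = 2.31 - 0.74 = 1.570
L(9,3) = 178, L_eff = 1 - 178/255 = 0.301961 (inverted)
t(9,3) = 2.31 - 1.570·0.301961 = 1.836
Σt over all 7·12 pixels = 1602503/12750 ≈ 125.6865098
V = pitch²·Σt = 1.94²·1602503/12750 = 473.034

t(9,3)=1.836 V=473.034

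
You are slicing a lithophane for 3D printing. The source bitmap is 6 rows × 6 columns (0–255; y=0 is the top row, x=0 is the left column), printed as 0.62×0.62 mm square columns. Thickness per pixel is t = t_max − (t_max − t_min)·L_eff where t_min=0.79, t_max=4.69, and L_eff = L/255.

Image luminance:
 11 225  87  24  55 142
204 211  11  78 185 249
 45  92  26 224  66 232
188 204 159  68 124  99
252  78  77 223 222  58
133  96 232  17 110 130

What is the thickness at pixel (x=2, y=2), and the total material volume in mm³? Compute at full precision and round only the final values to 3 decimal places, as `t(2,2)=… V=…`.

span = t_max - t_min = 4.69 - 0.79 = 3.900
L(2,2) = 26, L_eff = 26/255 = 0.101961
t(2,2) = 4.69 - 3.900·0.101961 = 4.292
Σt over all 6·6 pixels = 83233/850 ≈ 97.9211765
V = pitch²·Σt = 0.62²·83233/850 = 37.641

t(2,2)=4.292 V=37.641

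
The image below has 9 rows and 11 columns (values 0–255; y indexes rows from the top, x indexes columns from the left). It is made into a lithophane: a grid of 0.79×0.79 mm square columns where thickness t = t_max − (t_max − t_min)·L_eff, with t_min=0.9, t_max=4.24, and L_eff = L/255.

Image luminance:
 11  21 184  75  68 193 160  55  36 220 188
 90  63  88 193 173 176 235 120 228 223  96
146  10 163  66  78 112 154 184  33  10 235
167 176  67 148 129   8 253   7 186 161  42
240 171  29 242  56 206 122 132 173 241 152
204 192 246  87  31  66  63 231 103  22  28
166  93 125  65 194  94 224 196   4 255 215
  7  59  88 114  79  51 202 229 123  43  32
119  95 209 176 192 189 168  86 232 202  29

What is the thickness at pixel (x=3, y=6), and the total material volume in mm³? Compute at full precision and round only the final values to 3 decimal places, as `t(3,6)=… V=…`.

t(3,6)=3.389 V=157.151

span = t_max - t_min = 4.24 - 0.9 = 3.340
L(3,6) = 65, L_eff = 65/255 = 0.254902
t(3,6) = 4.24 - 3.340·0.254902 = 3.389
Σt over all 9·11 pixels = 3210499/12750 ≈ 251.8038431
V = pitch²·Σt = 0.79²·3210499/12750 = 157.151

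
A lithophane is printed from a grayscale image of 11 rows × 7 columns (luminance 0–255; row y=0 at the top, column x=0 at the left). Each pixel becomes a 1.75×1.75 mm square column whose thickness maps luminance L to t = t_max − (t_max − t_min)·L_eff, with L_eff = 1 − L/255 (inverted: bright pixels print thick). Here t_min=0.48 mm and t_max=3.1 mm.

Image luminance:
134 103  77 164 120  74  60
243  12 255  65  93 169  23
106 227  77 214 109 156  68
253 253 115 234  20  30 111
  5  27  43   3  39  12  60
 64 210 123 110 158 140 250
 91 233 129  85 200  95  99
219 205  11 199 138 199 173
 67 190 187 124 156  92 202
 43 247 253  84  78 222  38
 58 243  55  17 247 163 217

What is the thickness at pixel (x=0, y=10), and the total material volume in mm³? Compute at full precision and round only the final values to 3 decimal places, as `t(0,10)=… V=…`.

span = t_max - t_min = 3.1 - 0.48 = 2.620
L(0,10) = 58, L_eff = 1 - 58/255 = 0.772549 (inverted)
t(0,10) = 3.1 - 2.620·0.772549 = 1.076
Σt over all 11·7 pixels = 881974/6375 ≈ 138.3488627
V = pitch²·Σt = 1.75²·881974/6375 = 423.693

t(0,10)=1.076 V=423.693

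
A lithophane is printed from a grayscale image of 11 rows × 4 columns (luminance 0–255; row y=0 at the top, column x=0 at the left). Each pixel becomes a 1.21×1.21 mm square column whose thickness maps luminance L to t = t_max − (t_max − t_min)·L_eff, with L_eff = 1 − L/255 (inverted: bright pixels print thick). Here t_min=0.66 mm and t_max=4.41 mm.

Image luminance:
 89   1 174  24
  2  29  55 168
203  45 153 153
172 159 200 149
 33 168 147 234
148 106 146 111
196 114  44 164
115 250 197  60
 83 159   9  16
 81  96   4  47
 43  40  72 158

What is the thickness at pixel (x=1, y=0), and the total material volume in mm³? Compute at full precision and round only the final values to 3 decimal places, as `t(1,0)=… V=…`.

span = t_max - t_min = 4.41 - 0.66 = 3.750
L(1,0) = 1, L_eff = 1 - 1/255 = 0.996078 (inverted)
t(1,0) = 4.41 - 3.750·0.996078 = 0.675
Σt over all 11·4 pixels = 169793/1700 ≈ 99.8782353
V = pitch²·Σt = 1.21²·169793/1700 = 146.232

t(1,0)=0.675 V=146.232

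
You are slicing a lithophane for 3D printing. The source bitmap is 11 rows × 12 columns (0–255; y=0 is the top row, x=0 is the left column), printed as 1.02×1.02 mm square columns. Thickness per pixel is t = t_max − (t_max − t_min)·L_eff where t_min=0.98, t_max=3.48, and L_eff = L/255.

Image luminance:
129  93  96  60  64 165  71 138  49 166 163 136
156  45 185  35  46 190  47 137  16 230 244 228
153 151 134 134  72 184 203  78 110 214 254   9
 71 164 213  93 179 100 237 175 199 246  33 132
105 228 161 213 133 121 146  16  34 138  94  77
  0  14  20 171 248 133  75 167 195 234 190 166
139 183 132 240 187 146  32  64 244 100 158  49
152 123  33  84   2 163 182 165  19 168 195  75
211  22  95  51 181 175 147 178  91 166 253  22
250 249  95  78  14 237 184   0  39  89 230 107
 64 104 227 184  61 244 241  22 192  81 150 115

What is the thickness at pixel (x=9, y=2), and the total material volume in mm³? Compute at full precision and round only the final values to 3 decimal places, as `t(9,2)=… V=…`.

span = t_max - t_min = 3.48 - 0.98 = 2.500
L(9,2) = 214, L_eff = 214/255 = 0.839216
t(9,2) = 3.48 - 2.500·0.839216 = 1.382
Σt over all 11·12 pixels = 368309/1275 ≈ 288.8698039
V = pitch²·Σt = 1.02²·368309/1275 = 300.540

t(9,2)=1.382 V=300.540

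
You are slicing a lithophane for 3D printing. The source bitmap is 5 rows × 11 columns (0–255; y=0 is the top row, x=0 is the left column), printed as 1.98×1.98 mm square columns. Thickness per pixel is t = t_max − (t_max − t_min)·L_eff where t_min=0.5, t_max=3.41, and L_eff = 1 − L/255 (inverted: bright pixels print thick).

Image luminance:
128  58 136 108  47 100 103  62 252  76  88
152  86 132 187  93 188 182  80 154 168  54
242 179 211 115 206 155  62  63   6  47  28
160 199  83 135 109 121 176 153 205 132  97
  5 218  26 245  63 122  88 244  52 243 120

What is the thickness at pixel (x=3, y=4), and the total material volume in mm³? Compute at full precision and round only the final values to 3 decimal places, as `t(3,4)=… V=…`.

span = t_max - t_min = 3.41 - 0.5 = 2.910
L(3,4) = 245, L_eff = 1 - 245/255 = 0.039216 (inverted)
t(3,4) = 3.41 - 2.910·0.039216 = 3.296
Σt over all 5·11 pixels = 453659/4250 ≈ 106.7432941
V = pitch²·Σt = 1.98²·453659/4250 = 418.476

t(3,4)=3.296 V=418.476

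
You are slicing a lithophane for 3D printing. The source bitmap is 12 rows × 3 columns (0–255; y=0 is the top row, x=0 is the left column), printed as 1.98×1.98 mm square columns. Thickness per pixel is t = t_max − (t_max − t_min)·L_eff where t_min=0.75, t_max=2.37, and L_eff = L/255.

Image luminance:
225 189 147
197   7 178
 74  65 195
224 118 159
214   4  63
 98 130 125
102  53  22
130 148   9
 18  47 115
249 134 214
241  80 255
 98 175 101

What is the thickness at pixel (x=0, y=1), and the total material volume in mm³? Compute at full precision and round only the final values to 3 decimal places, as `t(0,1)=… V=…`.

span = t_max - t_min = 2.37 - 0.75 = 1.620
L(0,1) = 197, L_eff = 197/255 = 0.772549
t(0,1) = 2.37 - 1.620·0.772549 = 1.118
Σt over all 12·3 pixels = 238329/4250 ≈ 56.0774118
V = pitch²·Σt = 1.98²·238329/4250 = 219.846

t(0,1)=1.118 V=219.846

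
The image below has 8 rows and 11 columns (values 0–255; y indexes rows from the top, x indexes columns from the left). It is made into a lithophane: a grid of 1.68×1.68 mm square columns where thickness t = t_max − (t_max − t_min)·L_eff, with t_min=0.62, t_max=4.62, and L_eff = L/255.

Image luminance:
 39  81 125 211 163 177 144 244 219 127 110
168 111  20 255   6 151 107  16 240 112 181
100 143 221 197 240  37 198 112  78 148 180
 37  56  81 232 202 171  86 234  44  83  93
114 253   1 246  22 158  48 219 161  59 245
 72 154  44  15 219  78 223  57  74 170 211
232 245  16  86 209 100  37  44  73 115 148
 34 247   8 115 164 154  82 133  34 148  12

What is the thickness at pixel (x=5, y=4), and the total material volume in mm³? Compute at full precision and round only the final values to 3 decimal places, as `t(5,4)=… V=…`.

span = t_max - t_min = 4.62 - 0.62 = 4.000
L(5,4) = 158, L_eff = 158/255 = 0.619608
t(5,4) = 4.62 - 4.000·0.619608 = 2.142
Σt over all 8·11 pixels = 97728/425 ≈ 229.9482353
V = pitch²·Σt = 1.68²·97728/425 = 649.006

t(5,4)=2.142 V=649.006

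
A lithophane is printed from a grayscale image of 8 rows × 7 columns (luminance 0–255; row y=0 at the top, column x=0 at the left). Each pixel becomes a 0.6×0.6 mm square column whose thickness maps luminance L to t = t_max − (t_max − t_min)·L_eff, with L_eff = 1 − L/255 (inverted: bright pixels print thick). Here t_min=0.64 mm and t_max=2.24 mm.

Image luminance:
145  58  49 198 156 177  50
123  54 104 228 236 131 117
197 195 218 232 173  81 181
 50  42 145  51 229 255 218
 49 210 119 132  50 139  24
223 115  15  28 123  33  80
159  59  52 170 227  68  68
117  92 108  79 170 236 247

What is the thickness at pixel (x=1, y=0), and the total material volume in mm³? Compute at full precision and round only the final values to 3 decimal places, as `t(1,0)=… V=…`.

t(1,0)=1.004 V=29.358

span = t_max - t_min = 2.24 - 0.64 = 1.600
L(1,0) = 58, L_eff = 1 - 58/255 = 0.772549 (inverted)
t(1,0) = 2.24 - 1.600·0.772549 = 1.004
Σt over all 8·7 pixels = 103976/1275 ≈ 81.5498039
V = pitch²·Σt = 0.6²·103976/1275 = 29.358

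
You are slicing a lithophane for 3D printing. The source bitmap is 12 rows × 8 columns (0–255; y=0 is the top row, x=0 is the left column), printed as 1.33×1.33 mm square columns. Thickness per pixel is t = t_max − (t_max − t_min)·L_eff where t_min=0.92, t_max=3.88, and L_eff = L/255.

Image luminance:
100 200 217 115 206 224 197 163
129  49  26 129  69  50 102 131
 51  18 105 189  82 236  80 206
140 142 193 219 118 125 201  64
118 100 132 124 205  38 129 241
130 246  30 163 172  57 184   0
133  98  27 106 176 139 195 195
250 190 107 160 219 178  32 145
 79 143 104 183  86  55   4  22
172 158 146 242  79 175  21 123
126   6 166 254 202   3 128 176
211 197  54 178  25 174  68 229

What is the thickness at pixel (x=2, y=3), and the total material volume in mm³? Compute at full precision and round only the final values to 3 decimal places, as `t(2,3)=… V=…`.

t(2,3)=1.640 V=398.438

span = t_max - t_min = 3.88 - 0.92 = 2.960
L(2,3) = 193, L_eff = 193/255 = 0.756863
t(2,3) = 3.88 - 2.960·0.756863 = 1.640
Σt over all 12·8 pixels = 478648/2125 ≈ 225.2461176
V = pitch²·Σt = 1.33²·478648/2125 = 398.438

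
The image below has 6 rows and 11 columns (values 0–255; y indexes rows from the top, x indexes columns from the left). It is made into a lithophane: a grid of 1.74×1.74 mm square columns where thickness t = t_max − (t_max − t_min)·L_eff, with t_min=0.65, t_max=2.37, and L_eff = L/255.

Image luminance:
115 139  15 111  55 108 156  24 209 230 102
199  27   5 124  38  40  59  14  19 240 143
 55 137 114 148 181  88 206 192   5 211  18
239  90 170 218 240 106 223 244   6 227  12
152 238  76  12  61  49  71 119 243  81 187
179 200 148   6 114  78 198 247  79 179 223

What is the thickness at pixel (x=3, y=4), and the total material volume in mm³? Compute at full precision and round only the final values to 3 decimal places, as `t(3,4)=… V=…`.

span = t_max - t_min = 2.37 - 0.65 = 1.720
L(3,4) = 12, L_eff = 12/255 = 0.047059
t(3,4) = 2.37 - 1.720·0.047059 = 2.289
Σt over all 6·11 pixels = 1285543/12750 ≈ 100.8269020
V = pitch²·Σt = 1.74²·1285543/12750 = 305.264

t(3,4)=2.289 V=305.264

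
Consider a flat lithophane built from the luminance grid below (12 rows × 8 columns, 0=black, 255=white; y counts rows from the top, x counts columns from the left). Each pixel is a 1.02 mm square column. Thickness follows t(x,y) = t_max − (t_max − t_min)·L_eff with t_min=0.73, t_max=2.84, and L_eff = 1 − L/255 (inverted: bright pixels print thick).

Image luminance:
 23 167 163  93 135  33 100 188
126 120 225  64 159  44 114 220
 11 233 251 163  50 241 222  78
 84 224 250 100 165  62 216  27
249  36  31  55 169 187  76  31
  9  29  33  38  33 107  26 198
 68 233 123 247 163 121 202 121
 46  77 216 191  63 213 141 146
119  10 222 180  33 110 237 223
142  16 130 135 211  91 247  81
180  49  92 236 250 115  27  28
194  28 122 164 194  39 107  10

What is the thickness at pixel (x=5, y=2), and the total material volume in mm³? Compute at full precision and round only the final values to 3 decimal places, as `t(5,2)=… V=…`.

t(5,2)=2.724 V=176.656

span = t_max - t_min = 2.84 - 0.73 = 2.110
L(5,2) = 241, L_eff = 1 - 241/255 = 0.054902 (inverted)
t(5,2) = 2.84 - 2.110·0.054902 = 2.724
Σt over all 12·8 pixels = 1443267/8500 ≈ 169.7961176
V = pitch²·Σt = 1.02²·1443267/8500 = 176.656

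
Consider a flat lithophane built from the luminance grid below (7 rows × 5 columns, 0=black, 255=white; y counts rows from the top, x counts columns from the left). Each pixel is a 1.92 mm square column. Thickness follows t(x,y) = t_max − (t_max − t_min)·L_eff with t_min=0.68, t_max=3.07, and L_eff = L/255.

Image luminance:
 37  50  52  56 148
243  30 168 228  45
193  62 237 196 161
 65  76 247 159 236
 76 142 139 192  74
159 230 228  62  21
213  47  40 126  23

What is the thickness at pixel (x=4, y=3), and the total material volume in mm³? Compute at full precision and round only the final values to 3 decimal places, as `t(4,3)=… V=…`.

t(4,3)=0.858 V=241.972

span = t_max - t_min = 3.07 - 0.68 = 2.390
L(4,3) = 236, L_eff = 236/255 = 0.925490
t(4,3) = 3.07 - 2.390·0.925490 = 0.858
Σt over all 7·5 pixels = 139483/2125 ≈ 65.6390588
V = pitch²·Σt = 1.92²·139483/2125 = 241.972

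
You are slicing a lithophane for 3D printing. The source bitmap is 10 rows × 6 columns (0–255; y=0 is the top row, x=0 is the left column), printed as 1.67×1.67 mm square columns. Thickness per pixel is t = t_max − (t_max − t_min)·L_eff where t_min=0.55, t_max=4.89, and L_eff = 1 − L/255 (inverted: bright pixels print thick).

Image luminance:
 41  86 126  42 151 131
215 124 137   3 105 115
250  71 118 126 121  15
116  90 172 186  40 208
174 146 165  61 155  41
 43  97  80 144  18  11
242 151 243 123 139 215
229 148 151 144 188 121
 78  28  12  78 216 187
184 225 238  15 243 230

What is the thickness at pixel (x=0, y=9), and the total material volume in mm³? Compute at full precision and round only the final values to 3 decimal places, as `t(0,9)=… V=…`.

t(0,9)=3.682 V=459.990

span = t_max - t_min = 4.89 - 0.55 = 4.340
L(0,9) = 184, L_eff = 1 - 184/255 = 0.278431 (inverted)
t(0,9) = 4.89 - 4.340·0.278431 = 3.682
Σt over all 10·6 pixels = 164.936
V = pitch²·Σt = 1.67²·164.936 = 459.990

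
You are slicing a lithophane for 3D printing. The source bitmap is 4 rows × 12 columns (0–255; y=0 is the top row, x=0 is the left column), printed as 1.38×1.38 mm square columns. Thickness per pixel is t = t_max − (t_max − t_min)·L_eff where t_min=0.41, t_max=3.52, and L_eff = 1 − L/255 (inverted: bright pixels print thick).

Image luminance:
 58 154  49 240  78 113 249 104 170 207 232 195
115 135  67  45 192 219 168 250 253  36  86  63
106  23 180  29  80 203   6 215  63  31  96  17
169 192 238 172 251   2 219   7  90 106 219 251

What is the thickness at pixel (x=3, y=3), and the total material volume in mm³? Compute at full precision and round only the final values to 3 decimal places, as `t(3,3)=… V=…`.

span = t_max - t_min = 3.52 - 0.41 = 3.110
L(3,3) = 172, L_eff = 1 - 172/255 = 0.325490 (inverted)
t(3,3) = 3.52 - 3.110·0.325490 = 2.508
Σt over all 4·12 pixels = 147389/1500 ≈ 98.2593333
V = pitch²·Σt = 1.38²·147389/1500 = 187.125

t(3,3)=2.508 V=187.125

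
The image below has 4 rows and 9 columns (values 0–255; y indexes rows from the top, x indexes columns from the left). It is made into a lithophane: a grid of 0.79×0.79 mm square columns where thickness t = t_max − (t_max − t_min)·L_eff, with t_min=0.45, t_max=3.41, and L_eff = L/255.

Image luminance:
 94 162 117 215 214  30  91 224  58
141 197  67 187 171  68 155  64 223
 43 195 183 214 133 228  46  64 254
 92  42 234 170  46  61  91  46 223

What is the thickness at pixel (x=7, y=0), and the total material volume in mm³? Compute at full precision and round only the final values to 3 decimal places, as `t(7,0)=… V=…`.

span = t_max - t_min = 3.41 - 0.45 = 2.960
L(7,0) = 224, L_eff = 224/255 = 0.878431
t(7,0) = 3.41 - 2.960·0.878431 = 0.810
Σt over all 4·9 pixels = 424213/6375 ≈ 66.5432157
V = pitch²·Σt = 0.79²·424213/6375 = 41.530

t(7,0)=0.810 V=41.530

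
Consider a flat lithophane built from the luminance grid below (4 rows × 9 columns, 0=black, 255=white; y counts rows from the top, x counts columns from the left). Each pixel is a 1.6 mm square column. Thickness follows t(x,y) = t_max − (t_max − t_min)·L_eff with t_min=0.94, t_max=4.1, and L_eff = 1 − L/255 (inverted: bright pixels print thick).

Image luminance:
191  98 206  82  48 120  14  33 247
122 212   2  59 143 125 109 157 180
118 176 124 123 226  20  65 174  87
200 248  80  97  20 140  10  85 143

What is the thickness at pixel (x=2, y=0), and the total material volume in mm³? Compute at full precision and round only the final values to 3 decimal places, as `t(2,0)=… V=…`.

t(2,0)=3.493 V=222.536

span = t_max - t_min = 4.1 - 0.94 = 3.160
L(2,0) = 206, L_eff = 1 - 206/255 = 0.192157 (inverted)
t(2,0) = 4.1 - 3.160·0.192157 = 3.493
Σt over all 4·9 pixels = 86.928
V = pitch²·Σt = 1.6²·86.928 = 222.536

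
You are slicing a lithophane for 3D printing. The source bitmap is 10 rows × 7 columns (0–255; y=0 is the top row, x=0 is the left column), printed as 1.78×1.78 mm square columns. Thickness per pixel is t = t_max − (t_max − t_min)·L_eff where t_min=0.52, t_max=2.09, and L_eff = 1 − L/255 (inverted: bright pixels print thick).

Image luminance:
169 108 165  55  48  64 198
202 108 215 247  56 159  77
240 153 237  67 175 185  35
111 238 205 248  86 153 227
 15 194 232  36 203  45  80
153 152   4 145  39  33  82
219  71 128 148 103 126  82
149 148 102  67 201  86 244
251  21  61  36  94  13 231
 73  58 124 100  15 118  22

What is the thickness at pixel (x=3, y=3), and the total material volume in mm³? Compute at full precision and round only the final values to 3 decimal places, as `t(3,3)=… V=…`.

span = t_max - t_min = 2.09 - 0.52 = 1.570
L(3,3) = 248, L_eff = 1 - 248/255 = 0.027451 (inverted)
t(3,3) = 2.09 - 1.570·0.027451 = 2.047
Σt over all 10·7 pixels = 459919/5100 ≈ 90.1801961
V = pitch²·Σt = 1.78²·459919/5100 = 285.727

t(3,3)=2.047 V=285.727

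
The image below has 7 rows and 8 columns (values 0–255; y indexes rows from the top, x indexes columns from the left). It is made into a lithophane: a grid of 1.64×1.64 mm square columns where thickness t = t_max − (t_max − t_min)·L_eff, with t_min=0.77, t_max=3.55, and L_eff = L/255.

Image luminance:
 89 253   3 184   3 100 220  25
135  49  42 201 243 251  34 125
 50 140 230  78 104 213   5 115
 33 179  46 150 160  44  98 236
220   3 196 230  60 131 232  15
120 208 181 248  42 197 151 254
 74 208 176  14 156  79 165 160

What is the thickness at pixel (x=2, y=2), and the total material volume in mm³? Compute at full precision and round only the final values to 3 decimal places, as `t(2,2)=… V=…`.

span = t_max - t_min = 3.55 - 0.77 = 2.780
L(2,2) = 230, L_eff = 230/255 = 0.901961
t(2,2) = 3.55 - 2.780·0.901961 = 1.043
Σt over all 7·8 pixels = 755969/6375 ≈ 118.5833725
V = pitch²·Σt = 1.64²·755969/6375 = 318.942

t(2,2)=1.043 V=318.942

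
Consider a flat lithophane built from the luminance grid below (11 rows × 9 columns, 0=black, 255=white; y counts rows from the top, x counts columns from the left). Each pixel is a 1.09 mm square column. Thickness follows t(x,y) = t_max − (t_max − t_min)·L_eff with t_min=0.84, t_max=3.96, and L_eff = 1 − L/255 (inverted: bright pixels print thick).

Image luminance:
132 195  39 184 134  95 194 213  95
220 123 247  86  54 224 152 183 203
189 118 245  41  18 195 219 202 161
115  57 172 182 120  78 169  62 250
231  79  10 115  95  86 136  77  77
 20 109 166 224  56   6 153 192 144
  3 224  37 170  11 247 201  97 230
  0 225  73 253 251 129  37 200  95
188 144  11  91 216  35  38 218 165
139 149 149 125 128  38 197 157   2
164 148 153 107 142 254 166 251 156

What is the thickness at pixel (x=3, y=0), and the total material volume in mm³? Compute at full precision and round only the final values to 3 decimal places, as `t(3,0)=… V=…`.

t(3,0)=3.091 V=295.863

span = t_max - t_min = 3.96 - 0.84 = 3.120
L(3,0) = 184, L_eff = 1 - 184/255 = 0.278431 (inverted)
t(3,0) = 3.96 - 3.120·0.278431 = 3.091
Σt over all 11·9 pixels = 529171/2125 ≈ 249.0216471
V = pitch²·Σt = 1.09²·529171/2125 = 295.863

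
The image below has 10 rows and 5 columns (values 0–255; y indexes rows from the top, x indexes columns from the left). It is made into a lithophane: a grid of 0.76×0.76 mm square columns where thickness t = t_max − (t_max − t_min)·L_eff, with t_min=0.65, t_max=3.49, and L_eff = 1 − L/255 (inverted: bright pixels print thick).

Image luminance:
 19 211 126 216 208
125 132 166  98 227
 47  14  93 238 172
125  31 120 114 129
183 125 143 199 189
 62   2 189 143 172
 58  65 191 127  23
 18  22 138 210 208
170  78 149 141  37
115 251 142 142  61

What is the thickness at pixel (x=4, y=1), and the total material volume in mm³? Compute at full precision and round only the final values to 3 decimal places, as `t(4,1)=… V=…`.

t(4,1)=3.178 V=59.711

span = t_max - t_min = 3.49 - 0.65 = 2.840
L(4,1) = 227, L_eff = 1 - 227/255 = 0.109804 (inverted)
t(4,1) = 3.49 - 2.840·0.109804 = 3.178
Σt over all 10·5 pixels = 1318063/12750 ≈ 103.3774902
V = pitch²·Σt = 0.76²·1318063/12750 = 59.711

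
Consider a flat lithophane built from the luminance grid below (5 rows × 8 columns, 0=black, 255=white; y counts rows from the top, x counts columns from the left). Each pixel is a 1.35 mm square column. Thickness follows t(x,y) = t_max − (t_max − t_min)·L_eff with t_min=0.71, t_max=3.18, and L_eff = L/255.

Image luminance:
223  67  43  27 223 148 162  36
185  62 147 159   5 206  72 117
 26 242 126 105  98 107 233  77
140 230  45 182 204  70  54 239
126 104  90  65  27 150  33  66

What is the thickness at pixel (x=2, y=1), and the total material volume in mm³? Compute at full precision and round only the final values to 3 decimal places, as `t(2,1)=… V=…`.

t(2,1)=1.756 V=148.481

span = t_max - t_min = 3.18 - 0.71 = 2.470
L(2,1) = 147, L_eff = 147/255 = 0.576471
t(2,1) = 3.18 - 2.470·0.576471 = 1.756
Σt over all 5·8 pixels = 2077513/25500 ≈ 81.4710980
V = pitch²·Σt = 1.35²·2077513/25500 = 148.481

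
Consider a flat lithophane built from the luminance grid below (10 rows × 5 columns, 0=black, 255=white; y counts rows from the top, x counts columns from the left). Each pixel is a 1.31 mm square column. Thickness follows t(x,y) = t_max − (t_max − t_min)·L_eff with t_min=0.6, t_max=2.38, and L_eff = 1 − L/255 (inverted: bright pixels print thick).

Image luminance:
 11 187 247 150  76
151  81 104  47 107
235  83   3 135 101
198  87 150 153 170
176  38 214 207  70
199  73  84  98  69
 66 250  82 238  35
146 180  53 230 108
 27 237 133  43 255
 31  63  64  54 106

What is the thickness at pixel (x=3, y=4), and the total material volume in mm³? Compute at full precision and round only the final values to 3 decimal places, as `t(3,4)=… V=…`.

t(3,4)=2.045 V=124.615

span = t_max - t_min = 2.38 - 0.6 = 1.780
L(3,4) = 207, L_eff = 1 - 207/255 = 0.188235 (inverted)
t(3,4) = 2.38 - 1.780·0.188235 = 2.045
Σt over all 10·5 pixels = 61723/850 ≈ 72.6152941
V = pitch²·Σt = 1.31²·61723/850 = 124.615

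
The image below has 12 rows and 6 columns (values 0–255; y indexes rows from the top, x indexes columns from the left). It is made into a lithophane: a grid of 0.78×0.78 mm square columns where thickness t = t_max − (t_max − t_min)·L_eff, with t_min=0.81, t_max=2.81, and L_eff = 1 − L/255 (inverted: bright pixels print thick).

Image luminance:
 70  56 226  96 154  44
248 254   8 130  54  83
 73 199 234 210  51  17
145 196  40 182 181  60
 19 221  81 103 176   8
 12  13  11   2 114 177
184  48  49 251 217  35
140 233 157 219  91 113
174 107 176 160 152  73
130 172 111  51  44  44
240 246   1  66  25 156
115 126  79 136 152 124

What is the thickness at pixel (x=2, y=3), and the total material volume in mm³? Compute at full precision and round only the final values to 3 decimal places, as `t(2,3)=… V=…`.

span = t_max - t_min = 2.81 - 0.81 = 2.000
L(2,3) = 40, L_eff = 1 - 40/255 = 0.843137 (inverted)
t(2,3) = 2.81 - 2.000·0.843137 = 1.124
Σt over all 12·6 pixels = 159808/1275 ≈ 125.3396078
V = pitch²·Σt = 0.78²·159808/1275 = 76.257

t(2,3)=1.124 V=76.257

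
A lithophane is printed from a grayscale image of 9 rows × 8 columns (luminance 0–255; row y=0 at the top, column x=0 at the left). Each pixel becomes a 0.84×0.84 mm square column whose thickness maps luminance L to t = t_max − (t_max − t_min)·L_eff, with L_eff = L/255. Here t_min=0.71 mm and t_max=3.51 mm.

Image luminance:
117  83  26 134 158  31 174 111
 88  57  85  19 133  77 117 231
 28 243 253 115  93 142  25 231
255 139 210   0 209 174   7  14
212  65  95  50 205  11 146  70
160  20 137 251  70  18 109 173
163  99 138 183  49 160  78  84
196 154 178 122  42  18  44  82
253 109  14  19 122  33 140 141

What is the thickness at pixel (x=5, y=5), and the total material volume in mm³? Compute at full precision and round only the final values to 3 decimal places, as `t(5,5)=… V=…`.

span = t_max - t_min = 3.51 - 0.71 = 2.800
L(5,5) = 18, L_eff = 18/255 = 0.070588
t(5,5) = 3.51 - 2.800·0.070588 = 3.312
Σt over all 9·8 pixels = 41506/255 ≈ 162.7686275
V = pitch²·Σt = 0.84²·41506/255 = 114.850

t(5,5)=3.312 V=114.850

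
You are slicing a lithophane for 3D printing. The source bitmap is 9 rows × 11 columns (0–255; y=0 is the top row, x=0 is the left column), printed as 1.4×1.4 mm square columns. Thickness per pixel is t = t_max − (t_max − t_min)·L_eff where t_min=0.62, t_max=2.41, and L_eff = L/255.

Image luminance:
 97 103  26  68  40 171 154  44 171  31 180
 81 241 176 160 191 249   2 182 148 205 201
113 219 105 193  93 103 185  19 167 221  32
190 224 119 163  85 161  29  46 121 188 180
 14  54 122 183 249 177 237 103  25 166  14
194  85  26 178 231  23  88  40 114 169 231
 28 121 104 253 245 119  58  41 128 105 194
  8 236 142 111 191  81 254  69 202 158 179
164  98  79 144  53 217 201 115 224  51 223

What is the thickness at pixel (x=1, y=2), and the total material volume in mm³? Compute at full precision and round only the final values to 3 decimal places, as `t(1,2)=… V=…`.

span = t_max - t_min = 2.41 - 0.62 = 1.790
L(1,2) = 219, L_eff = 219/255 = 0.858824
t(1,2) = 2.41 - 1.790·0.858824 = 0.873
Σt over all 9·11 pixels = 3721961/25500 ≈ 145.9592549
V = pitch²·Σt = 1.4²·3721961/25500 = 286.080

t(1,2)=0.873 V=286.080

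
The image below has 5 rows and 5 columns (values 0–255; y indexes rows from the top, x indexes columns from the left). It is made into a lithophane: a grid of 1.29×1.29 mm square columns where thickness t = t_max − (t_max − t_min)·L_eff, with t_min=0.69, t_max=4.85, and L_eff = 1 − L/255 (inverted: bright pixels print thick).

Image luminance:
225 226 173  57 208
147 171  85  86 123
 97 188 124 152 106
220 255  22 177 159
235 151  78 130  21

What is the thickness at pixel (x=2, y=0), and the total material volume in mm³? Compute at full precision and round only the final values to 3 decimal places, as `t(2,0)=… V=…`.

span = t_max - t_min = 4.85 - 0.69 = 4.160
L(2,0) = 173, L_eff = 1 - 173/255 = 0.321569 (inverted)
t(2,0) = 4.85 - 4.160·0.321569 = 3.512
Σt over all 5·5 pixels = 1944131/25500 ≈ 76.2404314
V = pitch²·Σt = 1.29²·1944131/25500 = 126.872

t(2,0)=3.512 V=126.872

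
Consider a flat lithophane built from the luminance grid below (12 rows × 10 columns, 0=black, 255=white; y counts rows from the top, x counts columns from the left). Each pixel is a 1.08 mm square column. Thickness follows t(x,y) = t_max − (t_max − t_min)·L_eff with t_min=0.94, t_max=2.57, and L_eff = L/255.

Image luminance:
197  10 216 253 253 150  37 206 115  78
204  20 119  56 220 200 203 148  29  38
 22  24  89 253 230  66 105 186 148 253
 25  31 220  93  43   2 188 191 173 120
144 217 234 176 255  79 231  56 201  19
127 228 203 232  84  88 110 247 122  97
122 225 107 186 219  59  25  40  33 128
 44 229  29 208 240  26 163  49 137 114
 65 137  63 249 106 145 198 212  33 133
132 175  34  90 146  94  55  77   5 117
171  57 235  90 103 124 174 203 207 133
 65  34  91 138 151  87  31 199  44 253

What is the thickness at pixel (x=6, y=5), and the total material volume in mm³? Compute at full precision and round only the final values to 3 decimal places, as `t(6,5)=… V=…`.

span = t_max - t_min = 2.57 - 0.94 = 1.630
L(6,5) = 110, L_eff = 110/255 = 0.431373
t(6,5) = 2.57 - 1.630·0.431373 = 1.867
Σt over all 12·10 pixels = 1773637/8500 ≈ 208.6631765
V = pitch²·Σt = 1.08²·1773637/8500 = 243.385

t(6,5)=1.867 V=243.385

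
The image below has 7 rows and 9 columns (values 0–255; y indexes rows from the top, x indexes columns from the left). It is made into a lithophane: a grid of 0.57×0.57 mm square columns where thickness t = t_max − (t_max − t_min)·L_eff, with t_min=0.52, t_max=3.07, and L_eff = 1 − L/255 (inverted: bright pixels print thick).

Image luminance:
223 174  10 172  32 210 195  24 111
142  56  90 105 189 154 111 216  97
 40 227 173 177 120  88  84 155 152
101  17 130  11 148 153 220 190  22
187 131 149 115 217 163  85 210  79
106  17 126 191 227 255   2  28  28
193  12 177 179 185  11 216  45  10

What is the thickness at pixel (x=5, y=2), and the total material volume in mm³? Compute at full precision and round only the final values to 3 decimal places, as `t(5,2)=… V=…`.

t(5,2)=1.400 V=36.191

span = t_max - t_min = 3.07 - 0.52 = 2.550
L(5,2) = 88, L_eff = 1 - 88/255 = 0.654902 (inverted)
t(5,2) = 3.07 - 2.550·0.654902 = 1.400
Σt over all 7·9 pixels = 111.39
V = pitch²·Σt = 0.57²·111.39 = 36.191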